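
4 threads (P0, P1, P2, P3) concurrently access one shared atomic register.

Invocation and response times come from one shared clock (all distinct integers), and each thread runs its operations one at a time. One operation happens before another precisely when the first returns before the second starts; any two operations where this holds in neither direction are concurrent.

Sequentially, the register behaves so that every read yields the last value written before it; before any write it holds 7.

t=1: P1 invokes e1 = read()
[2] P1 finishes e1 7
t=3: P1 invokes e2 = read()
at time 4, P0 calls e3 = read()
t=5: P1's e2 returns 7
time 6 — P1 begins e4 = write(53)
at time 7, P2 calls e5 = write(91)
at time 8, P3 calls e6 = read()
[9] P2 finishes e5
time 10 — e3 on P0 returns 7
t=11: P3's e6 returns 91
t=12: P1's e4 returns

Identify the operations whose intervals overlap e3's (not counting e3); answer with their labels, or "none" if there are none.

e2, e4, e5, e6

e3 spans [4,10]; an op avoiding the whole window 4..10 is ordered, any other is concurrent
e1 [1,2]: before
e2 [3,5]: concurrent
e4 [6,12]: concurrent
e5 [7,9]: concurrent
e6 [8,11]: concurrent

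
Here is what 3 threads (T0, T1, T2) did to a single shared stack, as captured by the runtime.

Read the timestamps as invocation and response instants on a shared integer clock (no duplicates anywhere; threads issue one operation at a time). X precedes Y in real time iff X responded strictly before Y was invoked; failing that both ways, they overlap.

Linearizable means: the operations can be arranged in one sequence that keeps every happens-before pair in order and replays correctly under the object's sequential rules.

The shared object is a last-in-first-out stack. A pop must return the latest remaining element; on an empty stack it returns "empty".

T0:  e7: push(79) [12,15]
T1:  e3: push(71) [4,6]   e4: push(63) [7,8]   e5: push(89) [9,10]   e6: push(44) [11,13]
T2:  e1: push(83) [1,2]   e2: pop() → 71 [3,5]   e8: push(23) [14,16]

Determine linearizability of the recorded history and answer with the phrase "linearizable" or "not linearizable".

linearizable

one valid linearization: e1, e3, e2, e4, e5, e6, e7, e8
step 1: e1 push(83) — stack <83>
step 2: e3 push(71) — stack <83,71>
step 3: e2 pop() → 71 — stack <83>
step 4: e4 push(63) — stack <83,63>
step 5: e5 push(89) — stack <83,63,89>
step 6: e6 push(44) — stack <83,63,89,44>
step 7: e7 push(79) — stack <83,63,89,44,79>
step 8: e8 push(23) — stack <83,63,89,44,79,23>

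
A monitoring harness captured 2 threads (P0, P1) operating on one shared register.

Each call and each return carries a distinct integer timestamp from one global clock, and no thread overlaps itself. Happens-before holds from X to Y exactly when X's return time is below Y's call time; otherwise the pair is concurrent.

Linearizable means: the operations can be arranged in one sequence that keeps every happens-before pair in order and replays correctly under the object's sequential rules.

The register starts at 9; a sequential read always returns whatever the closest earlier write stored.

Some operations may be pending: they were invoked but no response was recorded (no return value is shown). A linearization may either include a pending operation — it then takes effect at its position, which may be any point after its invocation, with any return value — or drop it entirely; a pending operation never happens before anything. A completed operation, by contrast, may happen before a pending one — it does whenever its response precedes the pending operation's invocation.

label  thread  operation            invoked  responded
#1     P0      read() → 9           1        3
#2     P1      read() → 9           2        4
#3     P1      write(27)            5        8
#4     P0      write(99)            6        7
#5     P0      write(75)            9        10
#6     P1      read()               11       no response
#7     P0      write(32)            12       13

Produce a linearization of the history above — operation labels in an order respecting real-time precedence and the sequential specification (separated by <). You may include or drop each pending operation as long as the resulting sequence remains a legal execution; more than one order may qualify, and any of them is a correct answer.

1. #1 read() → 9, leaving value 9
2. #2 read() → 9, leaving value 9
3. #3 write(27), leaving value 27
4. #4 write(99), leaving value 99
5. #5 write(75), leaving value 75
6. #6 read() (pending, included), leaving value 75
7. #7 write(32), leaving value 32

#1 < #2 < #3 < #4 < #5 < #6 < #7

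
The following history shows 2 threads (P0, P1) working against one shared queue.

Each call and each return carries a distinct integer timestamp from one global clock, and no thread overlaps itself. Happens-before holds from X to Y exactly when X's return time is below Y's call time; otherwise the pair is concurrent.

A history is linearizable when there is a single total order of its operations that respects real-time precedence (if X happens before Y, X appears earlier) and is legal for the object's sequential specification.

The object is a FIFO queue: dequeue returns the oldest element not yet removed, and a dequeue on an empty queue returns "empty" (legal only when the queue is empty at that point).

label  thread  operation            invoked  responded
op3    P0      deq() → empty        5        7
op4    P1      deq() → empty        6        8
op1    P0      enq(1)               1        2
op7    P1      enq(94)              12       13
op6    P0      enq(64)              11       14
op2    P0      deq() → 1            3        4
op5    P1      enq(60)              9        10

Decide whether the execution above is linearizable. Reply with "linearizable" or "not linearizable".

linearizable

a witness: op1, op2, op3, op4, op5, op6, op7
after step 1 (op1 enq(1)): queue <1>
after step 2 (op2 deq() → 1): queue <>
after step 3 (op3 deq() → empty): queue <>
after step 4 (op4 deq() → empty): queue <>
after step 5 (op5 enq(60)): queue <60>
after step 6 (op6 enq(64)): queue <60,64>
after step 7 (op7 enq(94)): queue <60,64,94>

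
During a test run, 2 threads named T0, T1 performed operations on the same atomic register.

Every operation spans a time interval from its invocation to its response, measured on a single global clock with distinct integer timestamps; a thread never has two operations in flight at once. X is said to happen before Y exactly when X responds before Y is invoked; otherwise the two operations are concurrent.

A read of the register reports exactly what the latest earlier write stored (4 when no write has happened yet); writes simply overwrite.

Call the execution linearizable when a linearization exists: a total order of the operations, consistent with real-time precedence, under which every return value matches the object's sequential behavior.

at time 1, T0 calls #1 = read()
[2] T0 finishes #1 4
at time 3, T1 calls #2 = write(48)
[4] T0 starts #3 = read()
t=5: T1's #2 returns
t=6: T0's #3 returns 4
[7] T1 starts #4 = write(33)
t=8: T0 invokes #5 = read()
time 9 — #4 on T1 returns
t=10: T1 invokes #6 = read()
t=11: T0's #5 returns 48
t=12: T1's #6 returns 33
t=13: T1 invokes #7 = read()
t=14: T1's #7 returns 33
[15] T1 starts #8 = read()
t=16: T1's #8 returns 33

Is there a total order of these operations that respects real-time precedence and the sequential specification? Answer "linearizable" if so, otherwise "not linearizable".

linearizable

witness order: #1, #3, #2, #5, #4, #6, #7, #8
1. #1 read() → 4, leaving value 4
2. #3 read() → 4, leaving value 4
3. #2 write(48), leaving value 48
4. #5 read() → 48, leaving value 48
5. #4 write(33), leaving value 33
6. #6 read() → 33, leaving value 33
7. #7 read() → 33, leaving value 33
8. #8 read() → 33, leaving value 33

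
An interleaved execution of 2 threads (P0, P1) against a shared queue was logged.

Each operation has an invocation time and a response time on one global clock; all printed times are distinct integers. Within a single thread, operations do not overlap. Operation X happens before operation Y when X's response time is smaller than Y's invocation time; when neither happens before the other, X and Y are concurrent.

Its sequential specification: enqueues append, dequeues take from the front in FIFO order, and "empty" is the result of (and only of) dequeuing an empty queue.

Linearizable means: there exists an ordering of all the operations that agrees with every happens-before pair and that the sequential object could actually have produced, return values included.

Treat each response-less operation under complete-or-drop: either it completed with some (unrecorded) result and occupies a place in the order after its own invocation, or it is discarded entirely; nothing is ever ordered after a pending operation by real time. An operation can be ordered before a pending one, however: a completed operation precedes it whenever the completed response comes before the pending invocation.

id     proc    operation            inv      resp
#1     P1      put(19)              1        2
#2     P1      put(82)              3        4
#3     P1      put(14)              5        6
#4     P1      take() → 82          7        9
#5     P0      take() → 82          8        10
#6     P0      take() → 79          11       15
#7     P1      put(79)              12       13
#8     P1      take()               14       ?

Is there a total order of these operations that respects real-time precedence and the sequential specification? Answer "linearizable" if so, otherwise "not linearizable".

already the first 10 events (up to #5's response at time 10) admit no linearization; the first 9 still do
every one of the 2 real-time-consistent orders over 5 completed queue ops fails the sequential spec
one such order, #1, #2, #3, #4, #5, breaks at step 4 where #4 take() → 82 is illegal
one such order, #1, #2, #3, #5, #4, breaks at step 4 where #5 take() → 82 is illegal

not linearizable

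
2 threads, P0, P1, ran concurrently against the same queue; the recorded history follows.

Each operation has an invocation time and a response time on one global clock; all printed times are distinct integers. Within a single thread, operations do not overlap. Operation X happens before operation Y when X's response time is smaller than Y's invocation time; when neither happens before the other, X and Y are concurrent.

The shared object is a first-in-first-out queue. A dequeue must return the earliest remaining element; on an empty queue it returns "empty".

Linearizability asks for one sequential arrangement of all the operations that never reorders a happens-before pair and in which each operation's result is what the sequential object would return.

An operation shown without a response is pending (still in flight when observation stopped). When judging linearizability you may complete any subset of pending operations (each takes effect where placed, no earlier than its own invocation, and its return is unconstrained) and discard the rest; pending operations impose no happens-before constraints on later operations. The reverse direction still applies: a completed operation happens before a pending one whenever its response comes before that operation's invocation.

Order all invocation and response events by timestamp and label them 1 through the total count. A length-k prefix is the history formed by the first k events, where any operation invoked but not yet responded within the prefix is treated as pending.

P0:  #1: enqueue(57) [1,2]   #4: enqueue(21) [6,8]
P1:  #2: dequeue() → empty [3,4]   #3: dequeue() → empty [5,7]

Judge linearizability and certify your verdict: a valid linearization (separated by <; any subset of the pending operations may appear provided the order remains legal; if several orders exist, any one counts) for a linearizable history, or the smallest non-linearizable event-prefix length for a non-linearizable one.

cut after 3 events: linearizable; cut after 4 events (#2 responds, time 4): not linearizable
a single order respects real time; the 2 completed queue operations fail replay along it
one such order, #1, #2, breaks at step 2 where #2 dequeue() → empty is illegal

not linearizable — minimal violating prefix: 4 events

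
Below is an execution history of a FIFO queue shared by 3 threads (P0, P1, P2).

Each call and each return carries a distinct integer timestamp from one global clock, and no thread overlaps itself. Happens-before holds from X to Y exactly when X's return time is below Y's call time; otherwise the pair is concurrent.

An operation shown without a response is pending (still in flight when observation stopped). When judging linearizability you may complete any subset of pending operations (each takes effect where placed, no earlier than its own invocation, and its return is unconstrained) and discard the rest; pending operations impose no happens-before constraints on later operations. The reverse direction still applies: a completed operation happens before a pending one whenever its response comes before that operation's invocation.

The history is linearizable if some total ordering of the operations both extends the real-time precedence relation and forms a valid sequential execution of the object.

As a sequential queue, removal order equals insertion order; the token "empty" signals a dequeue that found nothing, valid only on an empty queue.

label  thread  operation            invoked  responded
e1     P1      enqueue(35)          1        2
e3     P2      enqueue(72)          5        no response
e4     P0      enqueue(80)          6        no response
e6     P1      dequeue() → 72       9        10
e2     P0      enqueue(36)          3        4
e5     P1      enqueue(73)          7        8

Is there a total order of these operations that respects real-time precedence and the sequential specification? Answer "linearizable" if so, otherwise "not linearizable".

the violation lands at event 10, e6's response at time 10: events 1..9 linearize, events 1..10 do not
exhaustive check: the 4 completed FIFO queue ops admit one real-time order; illegal
no completion choice of the 2 pending operations (e3, e4) rescues it — every subset was tried
sample order e1, e2, e5, e6 (pending dropped) stalls at step 4 — e6 dequeue() → 72 has no legal effect

not linearizable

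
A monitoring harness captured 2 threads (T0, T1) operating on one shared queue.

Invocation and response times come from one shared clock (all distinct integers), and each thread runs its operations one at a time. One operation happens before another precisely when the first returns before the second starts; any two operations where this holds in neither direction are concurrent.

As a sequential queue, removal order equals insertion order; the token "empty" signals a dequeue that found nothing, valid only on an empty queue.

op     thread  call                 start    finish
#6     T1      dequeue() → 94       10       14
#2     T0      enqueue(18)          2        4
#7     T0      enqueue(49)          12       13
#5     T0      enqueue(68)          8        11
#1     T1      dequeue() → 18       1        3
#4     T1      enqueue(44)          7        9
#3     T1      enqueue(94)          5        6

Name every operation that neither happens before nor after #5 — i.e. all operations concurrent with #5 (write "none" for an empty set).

#4, #6

concurrent with #5 ([8,11]): every op whose interval crosses 8..11
#1 [1,3]: before
#2 [2,4]: before
#3 [5,6]: before
#4 [7,9]: concurrent
#6 [10,14]: concurrent
#7 [12,13]: after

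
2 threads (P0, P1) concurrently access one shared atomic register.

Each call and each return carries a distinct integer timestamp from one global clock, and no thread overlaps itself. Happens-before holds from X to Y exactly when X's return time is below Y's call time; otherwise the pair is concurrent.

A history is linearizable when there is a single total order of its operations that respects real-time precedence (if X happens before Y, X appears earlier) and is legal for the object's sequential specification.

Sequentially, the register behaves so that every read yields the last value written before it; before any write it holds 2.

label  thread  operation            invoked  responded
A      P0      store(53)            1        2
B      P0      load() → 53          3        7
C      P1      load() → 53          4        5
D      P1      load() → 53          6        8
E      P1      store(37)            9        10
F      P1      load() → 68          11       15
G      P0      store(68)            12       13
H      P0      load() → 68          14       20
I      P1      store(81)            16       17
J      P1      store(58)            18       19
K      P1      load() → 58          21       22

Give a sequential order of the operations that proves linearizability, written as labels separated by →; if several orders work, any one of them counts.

step 1: A store(53) — value 53
step 2: B load() → 53 — value 53
step 3: C load() → 53 — value 53
step 4: D load() → 53 — value 53
step 5: E store(37) — value 37
step 6: G store(68) — value 68
step 7: F load() → 68 — value 68
step 8: H load() → 68 — value 68
step 9: I store(81) — value 81
step 10: J store(58) — value 58
step 11: K load() → 58 — value 58

A → B → C → D → E → G → F → H → I → J → K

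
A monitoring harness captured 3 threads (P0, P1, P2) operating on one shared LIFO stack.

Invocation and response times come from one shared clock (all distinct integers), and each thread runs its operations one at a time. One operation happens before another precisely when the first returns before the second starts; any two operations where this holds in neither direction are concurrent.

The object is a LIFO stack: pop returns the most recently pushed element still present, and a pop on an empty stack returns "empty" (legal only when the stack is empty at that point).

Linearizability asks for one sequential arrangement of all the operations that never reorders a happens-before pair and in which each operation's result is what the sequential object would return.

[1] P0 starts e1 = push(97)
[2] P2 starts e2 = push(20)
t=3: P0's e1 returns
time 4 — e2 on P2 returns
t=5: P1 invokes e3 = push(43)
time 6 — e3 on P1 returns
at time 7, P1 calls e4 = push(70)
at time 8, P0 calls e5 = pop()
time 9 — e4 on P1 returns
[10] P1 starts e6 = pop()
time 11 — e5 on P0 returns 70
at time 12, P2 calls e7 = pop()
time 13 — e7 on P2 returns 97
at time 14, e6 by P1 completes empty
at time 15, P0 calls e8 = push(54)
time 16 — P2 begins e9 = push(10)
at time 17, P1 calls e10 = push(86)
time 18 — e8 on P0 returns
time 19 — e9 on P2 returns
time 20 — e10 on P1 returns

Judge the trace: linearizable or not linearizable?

not linearizable

already the first 14 events (up to e6's response at time 14) admit no linearization; the first 13 still do
all 10 real-time-respecting orders fail — 7 completed LIFO stack operations, no legal replay
for example e1, e2, e3, e4, e5, e6, e7 fails at step 6: e6 pop() → empty is not legal there
for example e1, e2, e3, e4, e5, e7, e6 fails at step 6: e7 pop() → 97 is not legal there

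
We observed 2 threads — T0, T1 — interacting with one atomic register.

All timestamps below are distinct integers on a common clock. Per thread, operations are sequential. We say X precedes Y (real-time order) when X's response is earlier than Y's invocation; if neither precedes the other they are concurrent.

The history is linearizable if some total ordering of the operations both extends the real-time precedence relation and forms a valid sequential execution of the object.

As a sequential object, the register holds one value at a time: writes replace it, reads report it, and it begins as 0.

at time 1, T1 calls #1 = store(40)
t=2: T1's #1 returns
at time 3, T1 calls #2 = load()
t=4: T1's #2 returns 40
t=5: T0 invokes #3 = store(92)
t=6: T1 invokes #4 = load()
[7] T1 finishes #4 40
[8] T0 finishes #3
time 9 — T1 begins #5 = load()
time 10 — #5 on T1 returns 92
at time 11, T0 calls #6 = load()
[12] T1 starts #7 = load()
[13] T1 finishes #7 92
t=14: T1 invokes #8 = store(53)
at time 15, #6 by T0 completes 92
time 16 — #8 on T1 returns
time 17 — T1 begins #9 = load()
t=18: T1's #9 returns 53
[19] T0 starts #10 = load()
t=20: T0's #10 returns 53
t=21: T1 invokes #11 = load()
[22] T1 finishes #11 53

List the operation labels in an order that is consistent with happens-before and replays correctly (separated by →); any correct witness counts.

1. #1 store(40), leaving value 40
2. #2 load() → 40, leaving value 40
3. #4 load() → 40, leaving value 40
4. #3 store(92), leaving value 92
5. #5 load() → 92, leaving value 92
6. #6 load() → 92, leaving value 92
7. #7 load() → 92, leaving value 92
8. #8 store(53), leaving value 53
9. #9 load() → 53, leaving value 53
10. #10 load() → 53, leaving value 53
11. #11 load() → 53, leaving value 53

#1 → #2 → #4 → #3 → #5 → #6 → #7 → #8 → #9 → #10 → #11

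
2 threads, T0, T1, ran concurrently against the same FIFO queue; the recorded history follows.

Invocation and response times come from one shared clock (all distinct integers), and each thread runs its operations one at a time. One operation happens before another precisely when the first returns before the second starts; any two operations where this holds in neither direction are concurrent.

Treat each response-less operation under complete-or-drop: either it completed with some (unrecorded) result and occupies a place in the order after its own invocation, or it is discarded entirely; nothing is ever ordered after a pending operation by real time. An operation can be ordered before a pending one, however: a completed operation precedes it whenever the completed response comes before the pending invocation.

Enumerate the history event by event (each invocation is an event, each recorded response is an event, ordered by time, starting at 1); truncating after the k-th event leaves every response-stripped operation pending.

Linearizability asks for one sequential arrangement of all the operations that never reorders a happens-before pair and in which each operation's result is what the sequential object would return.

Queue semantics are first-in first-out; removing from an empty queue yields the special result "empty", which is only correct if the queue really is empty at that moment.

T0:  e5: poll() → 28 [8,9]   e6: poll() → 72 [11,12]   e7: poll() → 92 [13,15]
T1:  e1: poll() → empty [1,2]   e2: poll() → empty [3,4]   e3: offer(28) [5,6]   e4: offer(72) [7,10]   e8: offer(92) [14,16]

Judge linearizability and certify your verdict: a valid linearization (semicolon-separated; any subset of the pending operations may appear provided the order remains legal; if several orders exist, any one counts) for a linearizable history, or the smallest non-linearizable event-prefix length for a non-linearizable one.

linearizable — witness: e1; e2; e3; e4; e5; e6; e8; e7

1. e1 poll() → empty, leaving queue <>
2. e2 poll() → empty, leaving queue <>
3. e3 offer(28), leaving queue <28>
4. e4 offer(72), leaving queue <28,72>
5. e5 poll() → 28, leaving queue <72>
6. e6 poll() → 72, leaving queue <>
7. e8 offer(92), leaving queue <92>
8. e7 poll() → 92, leaving queue <>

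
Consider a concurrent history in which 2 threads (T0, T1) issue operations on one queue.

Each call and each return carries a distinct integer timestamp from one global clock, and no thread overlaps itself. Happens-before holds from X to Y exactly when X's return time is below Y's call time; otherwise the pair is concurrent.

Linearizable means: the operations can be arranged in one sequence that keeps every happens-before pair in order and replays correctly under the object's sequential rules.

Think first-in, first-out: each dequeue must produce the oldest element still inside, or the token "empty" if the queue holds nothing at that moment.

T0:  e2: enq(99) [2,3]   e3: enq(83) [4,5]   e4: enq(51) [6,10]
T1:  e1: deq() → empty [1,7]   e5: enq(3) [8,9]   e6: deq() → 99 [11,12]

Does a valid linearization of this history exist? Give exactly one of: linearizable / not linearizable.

witness order: e1, e2, e3, e4, e5, e6
after step 1 (e1 deq() → empty): queue <>
after step 2 (e2 enq(99)): queue <99>
after step 3 (e3 enq(83)): queue <99,83>
after step 4 (e4 enq(51)): queue <99,83,51>
after step 5 (e5 enq(3)): queue <99,83,51,3>
after step 6 (e6 deq() → 99): queue <83,51,3>

linearizable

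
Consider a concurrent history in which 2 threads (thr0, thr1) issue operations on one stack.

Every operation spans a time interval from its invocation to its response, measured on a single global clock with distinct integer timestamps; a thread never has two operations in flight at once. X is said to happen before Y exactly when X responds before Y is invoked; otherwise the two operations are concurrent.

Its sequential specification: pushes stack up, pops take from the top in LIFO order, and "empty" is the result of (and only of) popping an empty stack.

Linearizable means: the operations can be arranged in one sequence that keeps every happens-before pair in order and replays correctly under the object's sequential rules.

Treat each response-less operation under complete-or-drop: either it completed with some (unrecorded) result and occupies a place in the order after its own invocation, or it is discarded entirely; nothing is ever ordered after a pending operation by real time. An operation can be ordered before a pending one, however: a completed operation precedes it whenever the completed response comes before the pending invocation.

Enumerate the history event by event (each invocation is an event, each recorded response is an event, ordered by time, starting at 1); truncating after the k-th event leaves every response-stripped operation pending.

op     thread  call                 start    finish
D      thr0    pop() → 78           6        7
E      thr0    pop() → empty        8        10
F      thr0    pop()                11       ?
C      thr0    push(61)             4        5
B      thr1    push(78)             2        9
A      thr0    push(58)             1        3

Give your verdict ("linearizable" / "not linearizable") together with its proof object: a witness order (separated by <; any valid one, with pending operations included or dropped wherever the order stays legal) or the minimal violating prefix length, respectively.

prefix check: 1..9 passes, 1..10 fails once E's time-10 response joins
no legal order exists: 5 real-time-consistent candidates over 5 completed stack operations, all rejected
e.g. A, B, C, D, E: illegal at step 4, since D pop() → 78 cannot apply there
e.g. A, C, B, D, E: illegal at step 5, since E pop() → empty cannot apply there

not linearizable — minimal violating prefix: 10 events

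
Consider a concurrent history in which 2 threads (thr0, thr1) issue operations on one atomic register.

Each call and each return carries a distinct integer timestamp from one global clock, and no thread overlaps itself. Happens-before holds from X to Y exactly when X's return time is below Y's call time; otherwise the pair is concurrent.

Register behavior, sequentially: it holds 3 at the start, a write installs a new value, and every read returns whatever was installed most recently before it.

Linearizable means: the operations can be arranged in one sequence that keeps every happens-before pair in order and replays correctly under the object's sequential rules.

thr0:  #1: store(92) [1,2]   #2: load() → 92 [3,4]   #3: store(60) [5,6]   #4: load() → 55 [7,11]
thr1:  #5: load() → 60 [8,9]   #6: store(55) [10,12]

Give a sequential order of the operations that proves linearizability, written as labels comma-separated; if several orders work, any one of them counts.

#1, #2, #3, #5, #6, #4

step 1: #1 store(92) — value 92
step 2: #2 load() → 92 — value 92
step 3: #3 store(60) — value 60
step 4: #5 load() → 60 — value 60
step 5: #6 store(55) — value 55
step 6: #4 load() → 55 — value 55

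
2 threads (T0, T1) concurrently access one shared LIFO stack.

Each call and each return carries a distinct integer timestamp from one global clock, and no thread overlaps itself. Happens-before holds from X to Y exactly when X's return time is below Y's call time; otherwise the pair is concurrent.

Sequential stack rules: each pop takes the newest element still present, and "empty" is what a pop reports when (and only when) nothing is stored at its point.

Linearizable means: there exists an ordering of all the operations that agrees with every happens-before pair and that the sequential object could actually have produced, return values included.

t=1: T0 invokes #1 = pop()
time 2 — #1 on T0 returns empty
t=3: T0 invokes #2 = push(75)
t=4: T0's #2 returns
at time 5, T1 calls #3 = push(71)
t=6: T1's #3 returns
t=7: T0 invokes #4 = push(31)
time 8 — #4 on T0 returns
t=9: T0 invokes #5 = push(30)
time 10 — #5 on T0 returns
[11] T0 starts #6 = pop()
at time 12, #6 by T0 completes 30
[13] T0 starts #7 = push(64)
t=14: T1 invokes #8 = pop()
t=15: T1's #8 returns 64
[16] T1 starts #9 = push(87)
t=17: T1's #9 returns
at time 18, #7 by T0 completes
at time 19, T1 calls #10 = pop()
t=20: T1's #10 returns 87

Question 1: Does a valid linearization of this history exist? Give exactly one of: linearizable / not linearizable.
witness order: #1, #2, #3, #4, #5, #6, #7, #8, #9, #10
after step 1 (#1 pop() → empty): stack <>
after step 2 (#2 push(75)): stack <75>
after step 3 (#3 push(71)): stack <75,71>
after step 4 (#4 push(31)): stack <75,71,31>
after step 5 (#5 push(30)): stack <75,71,31,30>
after step 6 (#6 pop() → 30): stack <75,71,31>
after step 7 (#7 push(64)): stack <75,71,31,64>
after step 8 (#8 pop() → 64): stack <75,71,31>
after step 9 (#9 push(87)): stack <75,71,31,87>
after step 10 (#10 pop() → 87): stack <75,71,31>

linearizable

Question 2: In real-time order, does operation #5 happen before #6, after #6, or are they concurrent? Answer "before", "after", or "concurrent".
#5 spans [9,10], #6 spans [11,12]
resp(#5)=10 < inv(#6)=11

before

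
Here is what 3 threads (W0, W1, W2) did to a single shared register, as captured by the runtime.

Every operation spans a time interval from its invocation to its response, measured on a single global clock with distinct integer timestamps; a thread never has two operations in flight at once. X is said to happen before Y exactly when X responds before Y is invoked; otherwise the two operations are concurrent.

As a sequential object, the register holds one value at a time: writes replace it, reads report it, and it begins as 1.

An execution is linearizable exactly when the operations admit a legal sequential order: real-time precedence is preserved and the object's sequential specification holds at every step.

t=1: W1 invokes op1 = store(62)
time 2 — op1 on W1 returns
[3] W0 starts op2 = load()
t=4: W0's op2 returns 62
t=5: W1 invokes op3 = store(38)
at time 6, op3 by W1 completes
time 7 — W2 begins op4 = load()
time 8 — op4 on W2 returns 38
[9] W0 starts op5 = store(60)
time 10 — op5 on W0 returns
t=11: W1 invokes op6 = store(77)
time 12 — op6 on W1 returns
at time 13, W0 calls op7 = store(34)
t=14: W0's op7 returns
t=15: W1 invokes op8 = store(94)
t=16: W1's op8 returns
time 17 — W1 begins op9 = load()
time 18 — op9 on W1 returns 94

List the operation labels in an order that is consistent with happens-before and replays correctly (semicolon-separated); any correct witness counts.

op1; op2; op3; op4; op5; op6; op7; op8; op9

step 1: op1 store(62) — value 62
step 2: op2 load() → 62 — value 62
step 3: op3 store(38) — value 38
step 4: op4 load() → 38 — value 38
step 5: op5 store(60) — value 60
step 6: op6 store(77) — value 77
step 7: op7 store(34) — value 34
step 8: op8 store(94) — value 94
step 9: op9 load() → 94 — value 94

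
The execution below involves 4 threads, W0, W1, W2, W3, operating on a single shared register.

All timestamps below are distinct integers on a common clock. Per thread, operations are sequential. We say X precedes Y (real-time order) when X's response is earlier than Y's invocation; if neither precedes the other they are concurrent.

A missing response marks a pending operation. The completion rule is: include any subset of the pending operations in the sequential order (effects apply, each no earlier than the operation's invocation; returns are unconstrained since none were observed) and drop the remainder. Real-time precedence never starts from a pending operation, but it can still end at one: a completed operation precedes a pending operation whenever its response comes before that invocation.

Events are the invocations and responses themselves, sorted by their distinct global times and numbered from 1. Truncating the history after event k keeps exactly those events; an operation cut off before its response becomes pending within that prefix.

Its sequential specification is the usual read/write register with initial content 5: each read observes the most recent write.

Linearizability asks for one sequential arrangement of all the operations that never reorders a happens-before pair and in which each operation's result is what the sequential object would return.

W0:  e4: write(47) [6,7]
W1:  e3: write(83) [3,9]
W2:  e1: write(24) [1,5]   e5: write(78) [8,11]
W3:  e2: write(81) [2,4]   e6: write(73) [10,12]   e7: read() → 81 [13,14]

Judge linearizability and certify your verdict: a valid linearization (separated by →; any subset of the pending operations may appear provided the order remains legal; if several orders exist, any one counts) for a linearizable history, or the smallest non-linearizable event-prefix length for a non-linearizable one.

not linearizable — minimal violating prefix: 14 events

through event 13 a valid linearization exists; event 14 (e7 responding at time 14) ends that
no legal order exists: 18 real-time-consistent candidates over 7 completed register operations, all rejected
take e1, e2, e3, e4, e5, e6, e7: step 7 already fails, because e7 read() → 81 cannot occur there
take e1, e2, e3, e4, e6, e5, e7: step 7 already fails, because e7 read() → 81 cannot occur there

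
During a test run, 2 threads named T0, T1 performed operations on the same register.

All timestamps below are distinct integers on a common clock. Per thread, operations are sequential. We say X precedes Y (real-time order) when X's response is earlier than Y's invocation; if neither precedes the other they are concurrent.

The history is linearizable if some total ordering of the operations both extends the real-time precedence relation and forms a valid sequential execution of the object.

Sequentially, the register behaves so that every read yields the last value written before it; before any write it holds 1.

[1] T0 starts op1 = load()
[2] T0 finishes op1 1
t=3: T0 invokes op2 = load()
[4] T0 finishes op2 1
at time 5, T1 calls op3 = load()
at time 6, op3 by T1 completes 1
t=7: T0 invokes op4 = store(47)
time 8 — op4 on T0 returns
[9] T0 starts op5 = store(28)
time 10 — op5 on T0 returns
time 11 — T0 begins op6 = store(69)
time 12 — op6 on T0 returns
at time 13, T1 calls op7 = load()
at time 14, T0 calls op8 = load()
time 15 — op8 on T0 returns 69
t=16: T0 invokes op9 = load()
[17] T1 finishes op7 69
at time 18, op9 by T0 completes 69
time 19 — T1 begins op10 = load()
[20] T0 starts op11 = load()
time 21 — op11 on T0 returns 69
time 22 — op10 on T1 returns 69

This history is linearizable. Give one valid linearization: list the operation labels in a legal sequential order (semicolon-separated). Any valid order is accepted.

op1; op2; op3; op4; op5; op6; op7; op8; op9; op10; op11

1. op1 load() → 1, leaving value 1
2. op2 load() → 1, leaving value 1
3. op3 load() → 1, leaving value 1
4. op4 store(47), leaving value 47
5. op5 store(28), leaving value 28
6. op6 store(69), leaving value 69
7. op7 load() → 69, leaving value 69
8. op8 load() → 69, leaving value 69
9. op9 load() → 69, leaving value 69
10. op10 load() → 69, leaving value 69
11. op11 load() → 69, leaving value 69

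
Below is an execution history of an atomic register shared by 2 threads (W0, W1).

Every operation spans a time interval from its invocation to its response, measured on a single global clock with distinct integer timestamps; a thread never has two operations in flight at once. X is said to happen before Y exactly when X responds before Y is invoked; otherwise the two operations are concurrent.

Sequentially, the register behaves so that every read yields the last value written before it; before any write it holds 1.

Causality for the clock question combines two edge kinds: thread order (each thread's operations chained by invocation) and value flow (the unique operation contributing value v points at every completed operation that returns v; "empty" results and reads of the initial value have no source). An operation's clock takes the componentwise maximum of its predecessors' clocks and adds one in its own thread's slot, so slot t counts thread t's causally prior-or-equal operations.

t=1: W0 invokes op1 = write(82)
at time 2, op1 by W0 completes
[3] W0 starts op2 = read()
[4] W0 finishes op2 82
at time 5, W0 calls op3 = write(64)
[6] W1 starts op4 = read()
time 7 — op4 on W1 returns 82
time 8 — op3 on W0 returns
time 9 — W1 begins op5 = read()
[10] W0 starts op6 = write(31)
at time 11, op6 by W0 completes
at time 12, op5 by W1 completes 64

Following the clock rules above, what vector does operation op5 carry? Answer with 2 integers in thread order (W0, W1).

op1 (invocation 1): nothing precedes it; W0's component alone gives (1, 0)
op4, invoked 6, takes VC(op1)=(1, 0) under max, adds 1 for W1 → (1, 1)
op2, invoked 3, takes VC(op1)=(1, 0) under max, adds 1 for W0 → (2, 0)
op3, invoked 5, takes VC(op2)=(2, 0) under max, adds 1 for W0 → (3, 0)
op6, invoked 10, takes VC(op3)=(3, 0) under max, adds 1 for W0 → (4, 0)
op5, invoked 9, takes VC(op3)=(3, 0), VC(op4)=(1, 1) under max, adds 1 for W1 → (3, 2)
target: VC(op5) = (3, 2)

(3, 2)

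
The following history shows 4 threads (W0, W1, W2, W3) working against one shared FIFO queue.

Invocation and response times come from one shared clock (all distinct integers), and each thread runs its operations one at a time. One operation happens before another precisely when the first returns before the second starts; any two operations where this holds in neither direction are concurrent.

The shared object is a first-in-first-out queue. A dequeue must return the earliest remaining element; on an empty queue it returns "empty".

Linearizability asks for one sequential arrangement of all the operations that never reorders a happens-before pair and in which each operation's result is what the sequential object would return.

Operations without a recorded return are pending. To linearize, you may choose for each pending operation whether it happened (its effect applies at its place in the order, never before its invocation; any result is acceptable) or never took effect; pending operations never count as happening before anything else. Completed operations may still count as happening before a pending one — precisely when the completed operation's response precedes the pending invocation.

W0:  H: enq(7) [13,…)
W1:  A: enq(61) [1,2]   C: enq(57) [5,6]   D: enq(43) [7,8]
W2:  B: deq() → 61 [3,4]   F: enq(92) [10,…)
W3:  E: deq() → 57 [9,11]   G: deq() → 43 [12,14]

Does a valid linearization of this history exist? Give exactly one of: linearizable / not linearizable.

witness order: A, B, C, D, E, F, G
1. A enq(61), leaving queue <61>
2. B deq() → 61, leaving queue <>
3. C enq(57), leaving queue <57>
4. D enq(43), leaving queue <57,43>
5. E deq() → 57, leaving queue <43>
6. F enq(92) (pending, included), leaving queue <43,92>
7. G deq() → 43, leaving queue <92>

linearizable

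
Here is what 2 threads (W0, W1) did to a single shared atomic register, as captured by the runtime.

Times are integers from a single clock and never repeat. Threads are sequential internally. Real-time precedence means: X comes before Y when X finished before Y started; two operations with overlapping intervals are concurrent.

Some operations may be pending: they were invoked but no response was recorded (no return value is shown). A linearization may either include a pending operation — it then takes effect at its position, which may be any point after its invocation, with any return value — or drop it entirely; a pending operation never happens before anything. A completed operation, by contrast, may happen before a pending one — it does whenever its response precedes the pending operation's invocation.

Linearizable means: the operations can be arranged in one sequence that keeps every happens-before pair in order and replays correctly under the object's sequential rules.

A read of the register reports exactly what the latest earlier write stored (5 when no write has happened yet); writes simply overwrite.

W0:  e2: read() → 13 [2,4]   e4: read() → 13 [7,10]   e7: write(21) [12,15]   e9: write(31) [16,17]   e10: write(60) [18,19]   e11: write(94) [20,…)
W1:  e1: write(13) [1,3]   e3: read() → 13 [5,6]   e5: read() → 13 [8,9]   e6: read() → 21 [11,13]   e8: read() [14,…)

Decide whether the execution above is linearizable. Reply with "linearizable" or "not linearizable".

linearizable

one valid linearization: e1, e2, e3, e4, e5, e7, e6, e8, e9, e10
after step 1 (e1 write(13)): value 13
after step 2 (e2 read() → 13): value 13
after step 3 (e3 read() → 13): value 13
after step 4 (e4 read() → 13): value 13
after step 5 (e5 read() → 13): value 13
after step 6 (e7 write(21)): value 21
after step 7 (e6 read() → 21): value 21
after step 8 (e8 read() (pending, included)): value 21
after step 9 (e9 write(31)): value 31
after step 10 (e10 write(60)): value 60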